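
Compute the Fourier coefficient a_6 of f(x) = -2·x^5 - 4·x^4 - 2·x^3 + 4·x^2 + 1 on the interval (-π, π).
a_6 = (1/π) ∫_{-π}^{π} f(x)·cos(6x) dx.
Evaluate the integral (use parity and integration by parts as needed): a_6 = 16/27 - 8·π^2/9.

Final answer: 16/27 - 8·π^2/9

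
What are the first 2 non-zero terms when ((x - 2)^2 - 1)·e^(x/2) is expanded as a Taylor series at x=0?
3 - 5·x/2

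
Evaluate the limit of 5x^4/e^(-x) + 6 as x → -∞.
The quotient is an ∞/∞ indeterminate form as x → -∞.
Compare growth rates of the dominant terms (exponentials ≫ polynomials ≫ logarithms), or apply L'Hôpital's rule; the quotient → 0.
Adding the constant: 0 + 6 = 6. Limit = 6.

Final answer: 6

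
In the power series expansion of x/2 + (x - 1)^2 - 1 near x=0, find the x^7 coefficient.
Expand to order 7: x/2 + (x - 1)^2 - 1 = x^2 - 3·x/2 + O(x^8).
The coefficient of x^7 is 0.

Final answer: 0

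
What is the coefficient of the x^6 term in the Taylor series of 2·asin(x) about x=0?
Expand to order 6: 2·asin(x) = 3·x^5/20 + x^3/3 + 2·x + O(x^7).
The coefficient of x^6 is 0.

Final answer: 0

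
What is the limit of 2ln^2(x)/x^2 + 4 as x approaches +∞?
The quotient is an ∞/∞ indeterminate form as x → +∞.
The polynomial denominator x^2 dominates the logarithmic numerator (any positive power of x ≫ ln^2(x) as x → ∞), so the quotient → 0.
Adding the constant: 0 + 4 = 4. Limit = 4.

Final answer: 4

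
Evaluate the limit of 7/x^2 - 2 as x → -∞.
Evaluate the dominant behaviour as x → -∞; each term tends to a finite value or vanishes.
Limit = -2.

Final answer: -2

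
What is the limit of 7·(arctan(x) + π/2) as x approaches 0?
Direct substitution at x = 0 gives 7·π/2.

Final answer: 7·π/2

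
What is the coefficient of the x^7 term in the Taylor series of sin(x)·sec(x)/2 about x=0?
Expand to order 7: sin(x)·sec(x)/2 = 17·x^7/630 + x^5/15 + x^3/6 + x/2 + O(x^8).
The coefficient of x^7 is 17/630.

Final answer: 17/630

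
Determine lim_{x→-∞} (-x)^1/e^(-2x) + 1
The quotient is an ∞/∞ indeterminate form as x → -∞.
Compare growth rates of the dominant terms (exponentials ≫ polynomials ≫ logarithms), or apply L'Hôpital's rule; the quotient → 0.
Adding the constant: 0 + 1 = 1. Limit = 1.

Final answer: 1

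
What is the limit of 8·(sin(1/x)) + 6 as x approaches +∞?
Evaluate the dominant behaviour as x → +∞; each term tends to a finite value or vanishes.
Limit = 6.

Final answer: 6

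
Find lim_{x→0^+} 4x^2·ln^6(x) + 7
The product is a 0·∞ indeterminate form at x → 0⁺.
Rewrite the product as 4·ln^6(x) / x^(-2) and apply L'Hôpital, or use the standard hierarchy x^(-2) ≫ |ln x|^6 as x → 0⁺.
The indeterminate product → 0, so the limit = 7.

Final answer: 7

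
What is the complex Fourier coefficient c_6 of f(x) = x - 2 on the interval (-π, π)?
Compute the real Fourier coefficients first: a_6 = 0, b_6 = -1/3.
Then c_6 = (a_6 − i·b_6)/2 = i/6.

Final answer: i/6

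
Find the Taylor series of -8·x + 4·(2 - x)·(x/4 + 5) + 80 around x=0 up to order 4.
-x^2 - 26·x + 120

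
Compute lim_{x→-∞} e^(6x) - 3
Evaluate the dominant behaviour as x → -∞; each term tends to a finite value or vanishes.
Limit = -3.

Final answer: -3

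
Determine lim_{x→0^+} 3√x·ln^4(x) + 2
The product is a 0·∞ indeterminate form at x → 0⁺.
Rewrite the product as 3·ln^4(x) / x^(-1/2) and apply L'Hôpital, or use the standard hierarchy x^(-1/2) ≫ |ln x|^4 as x → 0⁺.
The indeterminate product → 0, so the limit = 2.

Final answer: 2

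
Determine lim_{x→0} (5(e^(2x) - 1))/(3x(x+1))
Both numerator and denominator → 0 as x → 0; this is a 0/0 indeterminate form.
Expand each to leading order near x = 0: numerator ~ 10·x, denominator ~ 3·x.
The limit of the ratio is 10/3.

Final answer: 10/3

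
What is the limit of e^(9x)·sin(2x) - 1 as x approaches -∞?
Evaluate the dominant behaviour as x → -∞; each term tends to a finite value or vanishes.
Limit = -1.

Final answer: -1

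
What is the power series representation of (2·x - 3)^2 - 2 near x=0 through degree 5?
4·x^2 - 12·x + 7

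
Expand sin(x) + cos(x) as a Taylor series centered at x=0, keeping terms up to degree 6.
-x^6/720 + x^5/120 + x^4/24 - x^3/6 - x^2/2 + x + 1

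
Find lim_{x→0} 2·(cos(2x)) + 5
Direct substitution at x = 0 gives 7.

Final answer: 7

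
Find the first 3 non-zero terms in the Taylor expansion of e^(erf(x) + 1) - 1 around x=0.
2·e·x^2/π + 2·e·x/√(π) - 1 + e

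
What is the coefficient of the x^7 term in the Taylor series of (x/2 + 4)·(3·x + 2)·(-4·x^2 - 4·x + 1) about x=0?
Expand to order 7: (x/2 + 4)·(3·x + 2)·(-4·x^2 - 4·x + 1) = -6·x^4 - 58·x^3 - 165·x^2/2 - 19·x + 8 + O(x^8).
The coefficient of x^7 is 0.

Final answer: 0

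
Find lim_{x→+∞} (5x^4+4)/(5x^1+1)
This is an ∞/∞ indeterminate form as x → +∞.
Divide numerator and denominator by x^4 and let the lower-order terms vanish; the numerator's degree 4 exceeds the denominator's degree 1, so the quotient diverges.
Limit = ∞.

Final answer: ∞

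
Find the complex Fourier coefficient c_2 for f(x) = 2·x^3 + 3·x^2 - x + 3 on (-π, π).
Compute the real Fourier coefficients first: a_2 = 3, b_2 = 4 - 2·π^2.
Then c_2 = (a_2 − i·b_2)/2 = 3/2 - 2·i + i·π^2.

Final answer: 3/2 - 2·i + i·π^2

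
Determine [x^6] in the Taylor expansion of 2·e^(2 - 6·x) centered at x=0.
Expand to order 6: 2·e^(2 - 6·x) = 648·x^6·e^(2)/5 - 648·x^5·e^(2)/5 + 108·x^4·e^(2) - 72·x^3·e^(2) + 36·x^2·e^(2) - 12·x·e^(2) + 2·e^(2) + O(x^7).
The coefficient of x^6 is 648·e^(2)/5.

Final answer: 648·e^(2)/5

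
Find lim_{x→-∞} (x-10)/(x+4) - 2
Evaluate the dominant behaviour as x → -∞; each term tends to a finite value or vanishes.
Limit = -1.

Final answer: -1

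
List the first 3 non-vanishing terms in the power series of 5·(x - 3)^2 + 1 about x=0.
5·x^2 - 30·x + 46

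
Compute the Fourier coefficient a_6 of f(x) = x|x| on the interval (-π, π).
a_6 = (1/π) ∫_{-π}^{π} f(x)·cos(6x) dx.
Evaluate the integral (use parity and integration by parts as needed): a_6 = 0.

Final answer: 0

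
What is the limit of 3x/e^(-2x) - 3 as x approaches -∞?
The quotient is an ∞/∞ indeterminate form as x → -∞.
Compare growth rates of the dominant terms (exponentials ≫ polynomials ≫ logarithms), or apply L'Hôpital's rule; the quotient → 0.
Adding the constant: 0 - 3 = -3. Limit = -3.

Final answer: -3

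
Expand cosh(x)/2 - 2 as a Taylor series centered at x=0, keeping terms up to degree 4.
x^4/48 + x^2/4 - 3/2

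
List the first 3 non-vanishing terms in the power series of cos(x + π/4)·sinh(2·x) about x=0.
√(2)·x^3/6 - √(2)·x^2 + √(2)·x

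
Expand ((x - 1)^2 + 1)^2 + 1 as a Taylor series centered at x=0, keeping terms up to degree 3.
-4·x^3 + 8·x^2 - 8·x + 5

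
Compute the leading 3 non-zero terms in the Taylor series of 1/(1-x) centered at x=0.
x^2 + x + 1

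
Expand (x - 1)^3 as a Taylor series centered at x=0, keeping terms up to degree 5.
x^3 - 3·x^2 + 3·x - 1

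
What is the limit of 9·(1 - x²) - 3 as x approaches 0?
Direct substitution at x = 0 gives 6.

Final answer: 6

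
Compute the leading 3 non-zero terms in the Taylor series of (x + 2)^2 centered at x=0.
x^2 + 4·x + 4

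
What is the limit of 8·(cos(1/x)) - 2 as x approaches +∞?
Evaluate the dominant behaviour as x → +∞; each term tends to a finite value or vanishes.
Limit = 6.

Final answer: 6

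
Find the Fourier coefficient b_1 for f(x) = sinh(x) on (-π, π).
b_1 = (1/π) ∫_{-π}^{π} f(x)·sin(1x) dx.
Evaluate the integral (use parity and integration by parts as needed): b_1 = sinh(π)/π.

Final answer: sinh(π)/π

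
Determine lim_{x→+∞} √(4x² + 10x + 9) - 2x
As x → +∞: multiply by the conjugate to get (10x+9)/(√(4x²+10x+9)+2x); the denominator ~ 4x, so the limit is 10/4 = 5/2.
Limit = 5/2.

Final answer: 5/2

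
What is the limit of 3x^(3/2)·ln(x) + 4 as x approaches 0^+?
The product is a 0·∞ indeterminate form at x → 0⁺.
Rewrite the product as 3·ln(x) / x^(-3/2) and apply L'Hôpital, or use the standard hierarchy x^(-3/2) ≫ |ln x| as x → 0⁺.
The indeterminate product → 0, so the limit = 4.

Final answer: 4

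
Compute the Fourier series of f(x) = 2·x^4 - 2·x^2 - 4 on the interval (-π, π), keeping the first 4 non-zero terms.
(104 - 16·π^2)·cos(x) + (-8 + 4·π^2)·cos(2·x) + (56/27 - 16·π^2/9)·cos(3·x) - 2·π^2/3 - 4 + 2·π^4/5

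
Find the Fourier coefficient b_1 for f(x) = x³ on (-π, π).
b_1 = (1/π) ∫_{-π}^{π} f(x)·sin(1x) dx.
Evaluate the integral (use parity and integration by parts as needed): b_1 = -12 + 2·π^2.

Final answer: -12 + 2·π^2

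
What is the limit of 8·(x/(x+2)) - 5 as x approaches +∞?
Evaluate the dominant behaviour as x → +∞; each term tends to a finite value or vanishes.
Limit = 3.

Final answer: 3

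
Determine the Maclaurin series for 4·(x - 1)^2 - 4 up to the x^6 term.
4·x^2 - 8·x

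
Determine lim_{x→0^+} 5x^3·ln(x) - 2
The product is a 0·∞ indeterminate form at x → 0⁺.
Rewrite the product as 5·ln(x) / x^(-3) and apply L'Hôpital, or use the standard hierarchy x^(-3) ≫ |ln x| as x → 0⁺.
The indeterminate product → 0, so the limit = -2.

Final answer: -2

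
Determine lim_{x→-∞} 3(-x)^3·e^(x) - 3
The product is a 0·∞ indeterminate form at x → -∞.
Rewrite the product as 3(-x)^3 / e^(-x) (an ∞/∞ form) and apply L'Hôpital, or use the standard hierarchy e^(|x|) ≫ |(-x)^3| as x → -∞.
The indeterminate product → 0, so the limit = -3.

Final answer: -3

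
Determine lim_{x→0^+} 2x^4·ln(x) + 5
The product is a 0·∞ indeterminate form at x → 0⁺.
Rewrite the product as 2·ln(x) / x^(-4) and apply L'Hôpital, or use the standard hierarchy x^(-4) ≫ |ln x| as x → 0⁺.
The indeterminate product → 0, so the limit = 5.

Final answer: 5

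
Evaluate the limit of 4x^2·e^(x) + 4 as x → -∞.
The product is a 0·∞ indeterminate form at x → -∞.
Rewrite the product as 4x^2 / e^(-x) (an ∞/∞ form) and apply L'Hôpital, or use the standard hierarchy e^(|x|) ≫ |x^2| as x → -∞.
The indeterminate product → 0, so the limit = 4.

Final answer: 4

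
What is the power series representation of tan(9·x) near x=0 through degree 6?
39366·x^5/5 + 243·x^3 + 9·x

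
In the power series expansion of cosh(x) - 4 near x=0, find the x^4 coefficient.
Expand to order 4: cosh(x) - 4 = x^4/24 + x^2/2 - 3 + O(x^5).
The coefficient of x^4 is 1/24.

Final answer: 1/24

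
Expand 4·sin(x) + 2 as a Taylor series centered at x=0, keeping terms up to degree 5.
x^5/30 - 2·x^3/3 + 4·x + 2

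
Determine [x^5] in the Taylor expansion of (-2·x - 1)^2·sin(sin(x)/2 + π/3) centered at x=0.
Expand to order 5: (-2·x - 1)^2·sin(sin(x)/2 + π/3) = x^5·(-1543/7680 + 17·√(3)/192) + x^4·(-175·√(3)/768 - 5/24) + x^3·(91/96 - √(3)/4) + x^2·(1 + 31·√(3)/16) + x·(1/4 + 2·√(3)) + √(3)/2 + O(x^6).
The coefficient of x^5 is -1543/7680 + 17·√(3)/192.

Final answer: -1543/7680 + 17·√(3)/192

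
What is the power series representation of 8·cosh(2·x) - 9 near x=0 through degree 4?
16·x^4/3 + 16·x^2 - 1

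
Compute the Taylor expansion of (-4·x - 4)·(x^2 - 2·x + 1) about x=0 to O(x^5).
-4·x^3 + 4·x^2 + 4·x - 4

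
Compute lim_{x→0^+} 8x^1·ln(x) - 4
The product is a 0·∞ indeterminate form at x → 0⁺.
Rewrite the product as 8·ln(x) / x^(-1) and apply L'Hôpital, or use the standard hierarchy x^(-1) ≫ |ln x| as x → 0⁺.
The indeterminate product → 0, so the limit = -4.

Final answer: -4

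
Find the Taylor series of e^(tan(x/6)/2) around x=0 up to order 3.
x^3/1152 + x^2/288 + x/12 + 1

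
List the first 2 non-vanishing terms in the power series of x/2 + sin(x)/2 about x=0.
-x^3/12 + x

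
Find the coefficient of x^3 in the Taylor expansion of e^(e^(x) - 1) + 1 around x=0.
Expand to order 3: e^(e^(x) - 1) + 1 = 5·x^3/6 + x^2 + x + 2 + O(x^4).
The coefficient of x^3 is 5/6.

Final answer: 5/6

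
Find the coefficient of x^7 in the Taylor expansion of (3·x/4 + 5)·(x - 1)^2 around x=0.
Expand to order 7: (3·x/4 + 5)·(x - 1)^2 = 3·x^3/4 + 7·x^2/2 - 37·x/4 + 5 + O(x^8).
The coefficient of x^7 is 0.

Final answer: 0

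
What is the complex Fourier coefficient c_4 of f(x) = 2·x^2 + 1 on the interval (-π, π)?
Compute the real Fourier coefficients first: a_4 = 1/2, b_4 = 0.
Then c_4 = (a_4 − i·b_4)/2 = 1/4.

Final answer: 1/4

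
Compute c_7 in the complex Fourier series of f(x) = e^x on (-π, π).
Compute the real Fourier coefficients first: a_7 = (1 - e^(2·π))·e^(-π)/(50·π), b_7 = (-7 + 7·e^(2·π))·e^(-π)/(50·π).
Then c_7 = (a_7 − i·b_7)/2 = -e^(π)/(100·π) + e^(-π)/(100·π) - 7·i·e^(π)/(100·π) + 7·i·e^(-π)/(100·π).

Final answer: -e^(π)/(100·π) + e^(-π)/(100·π) - 7·i·e^(π)/(100·π) + 7·i·e^(-π)/(100·π)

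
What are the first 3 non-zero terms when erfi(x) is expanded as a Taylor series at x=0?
x^5/(5·√(π)) + 2·x^3/(3·√(π)) + 2·x/√(π)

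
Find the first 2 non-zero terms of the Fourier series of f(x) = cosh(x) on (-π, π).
-cos(x)·sinh(π)/π + sinh(π)/π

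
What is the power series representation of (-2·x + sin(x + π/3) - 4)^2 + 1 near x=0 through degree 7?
x^7·(-4 + √(3)/2)^2·(-√(3)/(288·(-4 + √(3)/2)^2) - 1/(5040·(-4 + √(3)/2))) + x^6·(-4 + √(3)/2)^2·(-53/(1440·(-4 + √(3)/2)^2) - √(3)/(720·(-4 + √(3)/2))) + x^5·(-4 + √(3)/2)^2·(-√(3)/(48·(-4 + √(3)/2)^2) + 1/(120·(-4 + √(3)/2))) + x^4·(-4 + √(3)/2)^2·(√(3)/(24·(-4 + √(3)/2)) + 7/(16·(-4 + √(3)/2)^2)) + x^3·(-4 + √(3)/2)^2·(-1/(6·(-4 + √(3)/2)) + 3·√(3)/(4·(-4 + √(3)/2)^2)) + x^2·(-4 + √(3)/2)^2·(9/(4·(-4 + √(3)/2)^2) - √(3)/(2·(-4 + √(3)/2))) + x·(12 - 3·√(3)/2) + 1 + (-4 + √(3)/2)^2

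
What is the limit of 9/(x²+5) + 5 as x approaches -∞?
Evaluate the dominant behaviour as x → -∞; each term tends to a finite value or vanishes.
Limit = 5.

Final answer: 5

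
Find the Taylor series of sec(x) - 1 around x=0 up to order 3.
x^2/2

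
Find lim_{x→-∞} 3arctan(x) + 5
Evaluate the dominant behaviour as x → -∞; each term tends to a finite value or vanishes.
Limit = 5 - 3·π/2.

Final answer: 5 - 3·π/2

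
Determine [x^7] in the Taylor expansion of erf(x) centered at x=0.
Expand to order 7: erf(x) = -x^7/(21·√(π)) + x^5/(5·√(π)) - 2·x^3/(3·√(π)) + 2·x/√(π) + O(x^8).
The coefficient of x^7 is -1/(21·√(π)).

Final answer: -1/(21·√(π))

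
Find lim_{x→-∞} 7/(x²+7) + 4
Evaluate the dominant behaviour as x → -∞; each term tends to a finite value or vanishes.
Limit = 4.

Final answer: 4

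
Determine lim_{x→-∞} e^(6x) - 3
Evaluate the dominant behaviour as x → -∞; each term tends to a finite value or vanishes.
Limit = -3.

Final answer: -3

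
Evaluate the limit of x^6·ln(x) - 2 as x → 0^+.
The product is a 0·∞ indeterminate form at x → 0⁺.
Rewrite the product as ln(x) / x^(-6) and apply L'Hôpital, or use the standard hierarchy x^(-6) ≫ |ln x| as x → 0⁺.
The indeterminate product → 0, so the limit = -2.

Final answer: -2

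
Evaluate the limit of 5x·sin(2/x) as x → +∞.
As x → +∞: let u = 2/x → 0⁺; then 5·x·sin(2/x) = 5·2·sin(u)/u → 5·2·1 = 10.
Limit = 10.

Final answer: 10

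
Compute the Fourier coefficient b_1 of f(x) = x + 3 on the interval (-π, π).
b_1 = (1/π) ∫_{-π}^{π} f(x)·sin(1x) dx.
Evaluate the integral (use parity and integration by parts as needed): b_1 = 2.

Final answer: 2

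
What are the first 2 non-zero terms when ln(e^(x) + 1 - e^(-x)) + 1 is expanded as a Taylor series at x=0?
2·x + 1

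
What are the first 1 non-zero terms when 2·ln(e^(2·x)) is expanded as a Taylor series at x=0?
4·x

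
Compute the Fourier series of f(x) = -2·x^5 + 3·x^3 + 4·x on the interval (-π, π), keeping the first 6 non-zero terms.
(-508 - 4·π^4 + 86·π^2)·sin(x) + (-13·π^2 + 31/2 + 2·π^4)·sin(2·x) + (-4·π^4/3 - 52/81 + 134·π^2/27)·sin(3·x) + (-11·π^2/4 - 31/32 + π^4)·sin(4·x) + (-4·π^4/5 + 724/625 + 46·π^2/25)·sin(5·x) + (-37·π^2/27 - 179/162 + 2·π^4/3)·sin(6·x)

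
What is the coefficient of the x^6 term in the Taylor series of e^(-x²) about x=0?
Expand to order 6: e^(-x²) = -x^6/6 + x^4/2 - x^2 + 1 + O(x^7).
The coefficient of x^6 is -1/6.

Final answer: -1/6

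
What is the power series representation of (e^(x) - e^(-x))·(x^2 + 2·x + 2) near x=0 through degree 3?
8·x^3/3 + 4·x^2 + 4·x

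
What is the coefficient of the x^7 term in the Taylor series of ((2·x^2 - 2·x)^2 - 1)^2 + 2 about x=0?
Expand to order 7: ((2·x^2 - 2·x)^2 - 1)^2 + 2 = -64·x^7 + 96·x^6 - 64·x^5 + 8·x^4 + 16·x^3 - 8·x^2 + 3 + O(x^8).
The coefficient of x^7 is -64.

Final answer: -64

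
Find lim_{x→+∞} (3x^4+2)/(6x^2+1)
This is an ∞/∞ indeterminate form as x → +∞.
Divide numerator and denominator by x^4 and let the lower-order terms vanish; the numerator's degree 4 exceeds the denominator's degree 2, so the quotient diverges.
Limit = ∞.

Final answer: ∞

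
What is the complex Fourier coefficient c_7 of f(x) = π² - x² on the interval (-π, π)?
Compute the real Fourier coefficients first: a_7 = 4/49, b_7 = 0.
Then c_7 = (a_7 − i·b_7)/2 = 2/49.

Final answer: 2/49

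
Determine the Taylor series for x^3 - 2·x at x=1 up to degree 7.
-1 + (x - 1) + 3·(x - 1)^2 + (x - 1)^3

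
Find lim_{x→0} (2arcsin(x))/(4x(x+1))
Both numerator and denominator → 0 as x → 0; this is a 0/0 indeterminate form.
Expand each to leading order near x = 0: numerator ~ 2·x, denominator ~ 4·x.
The limit of the ratio is 1/2.

Final answer: 1/2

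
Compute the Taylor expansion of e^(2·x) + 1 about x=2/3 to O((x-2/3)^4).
1 + e^(4/3) + 2·e^(4/3)·(x - 2/3) + 2·e^(4/3)·(x - 2/3)^2 + 4·e^(4/3)·(x - 2/3)^3/3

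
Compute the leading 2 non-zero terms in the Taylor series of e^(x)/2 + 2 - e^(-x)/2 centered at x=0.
x + 2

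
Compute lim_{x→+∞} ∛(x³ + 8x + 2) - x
This is an ∞ − ∞ indeterminate form.
Multiply by (A² + AB + B²)/(A² + AB + B²) where A = ∛(x³+8x + 2), B = x to use A³ − B³ = (A−B)(A²+AB+B²); the x³ terms cancel, leaving (8x + 2)/(A²+AB+B²) with denominator ~ 3x², so the limit is 0.
Limit = 0.

Final answer: 0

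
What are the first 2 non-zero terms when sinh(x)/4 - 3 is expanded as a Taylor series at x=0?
x/4 - 3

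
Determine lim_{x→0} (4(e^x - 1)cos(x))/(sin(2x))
Both numerator and denominator → 0 as x → 0; this is a 0/0 indeterminate form.
Expand each to leading order near x = 0: numerator ~ 4·x, denominator ~ 2·x.
The limit of the ratio is 2.

Final answer: 2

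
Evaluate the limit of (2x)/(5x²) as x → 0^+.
Both numerator and denominator → 0 as x → 0^+; this is a 0/0 indeterminate form.
Expand each to leading order near x = 0: numerator ~ 2·x, denominator ~ 5·x^2.
The limit of the ratio is ∞.

Final answer: ∞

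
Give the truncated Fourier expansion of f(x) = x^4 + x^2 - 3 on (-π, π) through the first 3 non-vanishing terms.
(44 - 8·π^2)·cos(x) + (-2 + 2·π^2)·cos(2·x) - 3 + π^2/3 + π^4/5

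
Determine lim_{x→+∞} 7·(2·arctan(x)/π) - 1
Evaluate the dominant behaviour as x → +∞; each term tends to a finite value or vanishes.
Limit = 6.

Final answer: 6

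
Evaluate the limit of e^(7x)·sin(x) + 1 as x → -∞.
Evaluate the dominant behaviour as x → -∞; each term tends to a finite value or vanishes.
Limit = 1.

Final answer: 1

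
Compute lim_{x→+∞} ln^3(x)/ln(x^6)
This is an ∞/∞ indeterminate form as x → +∞.
Write ln(x^6) = 6·ln(x), reducing the quotient to ln^2(x)/6 → ∞.
Limit = ∞.

Final answer: ∞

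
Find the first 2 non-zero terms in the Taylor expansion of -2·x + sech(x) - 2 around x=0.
-2·x - 1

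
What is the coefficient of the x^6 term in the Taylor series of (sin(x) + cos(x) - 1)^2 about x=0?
Expand to order 6: (sin(x) + cos(x) - 1)^2 = x^6/360 + x^5/4 - x^4/12 - x^3 + x^2 + O(x^7).
The coefficient of x^6 is 1/360.

Final answer: 1/360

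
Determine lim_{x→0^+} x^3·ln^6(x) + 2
The product is a 0·∞ indeterminate form at x → 0⁺.
Rewrite the product as ln^6(x) / x^(-3) and apply L'Hôpital, or use the standard hierarchy x^(-3) ≫ |ln x|^6 as x → 0⁺.
The indeterminate product → 0, so the limit = 2.

Final answer: 2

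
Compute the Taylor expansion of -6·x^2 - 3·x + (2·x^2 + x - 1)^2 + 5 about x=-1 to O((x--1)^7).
2 + 9·(x + 1) + 3·(x + 1)^2 - 12·(x + 1)^3 + 4·(x + 1)^4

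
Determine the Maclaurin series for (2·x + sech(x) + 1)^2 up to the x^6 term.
-197·x^6/360 + 5·x^5/6 + 13·x^4/12 - 2·x^3 + 2·x^2 + 8·x + 4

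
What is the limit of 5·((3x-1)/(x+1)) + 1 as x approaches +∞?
Evaluate the dominant behaviour as x → +∞; each term tends to a finite value or vanishes.
Limit = 16.

Final answer: 16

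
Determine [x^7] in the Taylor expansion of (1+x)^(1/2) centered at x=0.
Expand to order 7: (1+x)^(1/2) = 33·x^7/2048 - 21·x^6/1024 + 7·x^5/256 - 5·x^4/128 + x^3/16 - x^2/8 + x/2 + 1 + O(x^8).
The coefficient of x^7 is 33/2048.

Final answer: 33/2048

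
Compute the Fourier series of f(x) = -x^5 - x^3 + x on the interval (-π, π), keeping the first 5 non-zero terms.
(-226 - 2·π^4 + 38·π^2)·sin(x) + (-4·π^2 + 5 + π^4)·sin(2·x) + (-2·π^4/3 + 10/81 + 22·π^2/27)·sin(3·x) + (-π^2/8 - 29/64 + π^4/2)·sin(4·x) + (-2·π^4/5 - 2·π^2/25 + 262/625)·sin(5·x)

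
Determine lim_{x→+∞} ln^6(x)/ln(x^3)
This is an ∞/∞ indeterminate form as x → +∞.
Write ln(x^3) = 3·ln(x), reducing the quotient to ln^5(x)/3 → ∞.
Limit = ∞.

Final answer: ∞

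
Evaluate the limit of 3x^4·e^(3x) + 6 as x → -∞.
The product is a 0·∞ indeterminate form at x → -∞.
Rewrite the product as 3x^4 / e^(-3x) (an ∞/∞ form) and apply L'Hôpital, or use the standard hierarchy e^(3|x|) ≫ |x^4| as x → -∞.
The indeterminate product → 0, so the limit = 6.

Final answer: 6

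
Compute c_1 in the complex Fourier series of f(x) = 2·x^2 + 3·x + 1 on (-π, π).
Compute the real Fourier coefficients first: a_1 = -8, b_1 = 6.
Then c_1 = (a_1 − i·b_1)/2 = -4 - 3·i.

Final answer: -4 - 3·i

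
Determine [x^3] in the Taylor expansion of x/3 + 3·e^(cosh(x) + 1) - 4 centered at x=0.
Expand to order 3: x/3 + 3·e^(cosh(x) + 1) - 4 = 3·x^2·e^(2)/2 + x/3 - 4 + 3·e^(2) + O(x^4).
The coefficient of x^3 is 0.

Final answer: 0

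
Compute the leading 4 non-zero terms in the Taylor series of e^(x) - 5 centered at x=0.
x^3/6 + x^2/2 + x - 4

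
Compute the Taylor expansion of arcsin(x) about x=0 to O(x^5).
x^3/6 + x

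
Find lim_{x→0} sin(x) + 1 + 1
Direct substitution at x = 0 gives 2.

Final answer: 2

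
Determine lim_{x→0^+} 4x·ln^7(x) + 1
The product is a 0·∞ indeterminate form at x → 0⁺.
Rewrite the product as 4·ln^7(x) / x^(-1) and apply L'Hôpital, or use the standard hierarchy x^(-1) ≫ |ln x|^7 as x → 0⁺.
The indeterminate product → 0, so the limit = 1.

Final answer: 1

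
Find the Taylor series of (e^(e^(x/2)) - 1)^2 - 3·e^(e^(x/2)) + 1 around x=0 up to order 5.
x^5·(-13·e/320 + (-1 + e)^2·(13·e/(480·(-1 + e)) + 35·e^(2)/(384·(-1 + e)^2))) + x^4·(-15·e/128 + (-1 + e)^2·(5·e/(64·(-1 + e)) + e^(2)/(6·(-1 + e)^2))) + x^3·(-5·e/16 + (-1 + e)^2·(5·e/(24·(-1 + e)) + e^(2)/(4·(-1 + e)^2))) + x^2·(-3·e/4 + (-1 + e)^2·(e^(2)/(4·(-1 + e)^2) + e/(2·(-1 + e)))) + x·(-3·e/2 + e·(-1 + e)) - 3·e + 1 + (-1 + e)^2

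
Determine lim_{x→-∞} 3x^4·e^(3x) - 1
The product is a 0·∞ indeterminate form at x → -∞.
Rewrite the product as 3x^4 / e^(-3x) (an ∞/∞ form) and apply L'Hôpital, or use the standard hierarchy e^(3|x|) ≫ |x^4| as x → -∞.
The indeterminate product → 0, so the limit = -1.

Final answer: -1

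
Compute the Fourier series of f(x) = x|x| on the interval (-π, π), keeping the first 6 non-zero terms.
(-8 + 2·π^2)·sin(x)/π - π·sin(2·x) + (-8 + 18·π^2)·sin(3·x)/(27·π) - π·sin(4·x)/2 + (-8 + 50·π^2)·sin(5·x)/(125·π) - π·sin(6·x)/3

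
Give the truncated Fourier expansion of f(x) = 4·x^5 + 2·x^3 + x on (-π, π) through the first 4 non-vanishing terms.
(-156·π^2 + 8·π^4 + 938)·sin(x) + (-4·π^4 - 28 + 18·π^2)·sin(2·x) + (-124·π^2/27 + 302/81 + 8·π^4/3)·sin(3·x) + (-2·π^4 - 17/16 + 3·π^2/2)·sin(4·x)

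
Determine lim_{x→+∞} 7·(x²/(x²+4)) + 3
Evaluate the dominant behaviour as x → +∞; each term tends to a finite value or vanishes.
Limit = 10.

Final answer: 10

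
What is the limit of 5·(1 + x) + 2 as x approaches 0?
Direct substitution at x = 0 gives 7.

Final answer: 7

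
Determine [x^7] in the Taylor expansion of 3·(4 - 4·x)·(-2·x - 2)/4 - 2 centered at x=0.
Expand to order 7: 3·(4 - 4·x)·(-2·x - 2)/4 - 2 = 6·x^2 - 8 + O(x^8).
The coefficient of x^7 is 0.

Final answer: 0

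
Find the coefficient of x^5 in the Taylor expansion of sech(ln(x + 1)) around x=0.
Expand to order 5: sech(ln(x + 1)) = -x^4/4 + x^3/2 - x^2/2 + 1 + O(x^6).
The coefficient of x^5 is 0.

Final answer: 0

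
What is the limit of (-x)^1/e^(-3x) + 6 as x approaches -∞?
The quotient is an ∞/∞ indeterminate form as x → -∞.
Compare growth rates of the dominant terms (exponentials ≫ polynomials ≫ logarithms), or apply L'Hôpital's rule; the quotient → 0.
Adding the constant: 0 + 6 = 6. Limit = 6.

Final answer: 6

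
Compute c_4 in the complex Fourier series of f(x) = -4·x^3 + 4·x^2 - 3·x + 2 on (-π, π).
Compute the real Fourier coefficients first: a_4 = 1, b_4 = 3/4 + 2·π^2.
Then c_4 = (a_4 − i·b_4)/2 = 1/2 - i·π^2 - 3·i/8.

Final answer: 1/2 - i·π^2 - 3·i/8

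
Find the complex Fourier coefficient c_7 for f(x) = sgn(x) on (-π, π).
Compute the real Fourier coefficients first: a_7 = 0, b_7 = 4/(7·π).
Then c_7 = (a_7 − i·b_7)/2 = -2·i/(7·π).

Final answer: -2·i/(7·π)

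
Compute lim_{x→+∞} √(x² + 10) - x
This is an ∞ − ∞ indeterminate form.
Multiply and divide by the conjugate √(x²+10) + x; the x² terms cancel, leaving 10/(√(x²+10)+x) → 0.
Limit = 0.

Final answer: 0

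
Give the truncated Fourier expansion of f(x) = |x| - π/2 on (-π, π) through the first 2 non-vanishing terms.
-4·cos(x)/π - 4·cos(3·x)/(9·π)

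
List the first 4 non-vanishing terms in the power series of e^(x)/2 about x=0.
x^3/12 + x^2/4 + x/2 + 1/2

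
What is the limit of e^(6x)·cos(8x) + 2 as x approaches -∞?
Evaluate the dominant behaviour as x → -∞; each term tends to a finite value or vanishes.
Limit = 2.

Final answer: 2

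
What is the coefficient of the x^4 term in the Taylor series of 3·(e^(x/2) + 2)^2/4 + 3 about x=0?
Expand to order 4: 3·(e^(x/2) + 2)^2/4 + 3 = 5·x^4/128 + 3·x^3/16 + 3·x^2/4 + 9·x/4 + 39/4 + O(x^5).
The coefficient of x^4 is 5/128.

Final answer: 5/128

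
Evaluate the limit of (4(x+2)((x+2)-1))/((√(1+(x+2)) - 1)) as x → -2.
Both numerator and denominator → 0 as x → -2; this is a 0/0 indeterminate form.
Expand each to leading order near x = -2: numerator ~ -4·(x + 2), denominator ~ (x + 2)/2.
The limit of the ratio is -8.

Final answer: -8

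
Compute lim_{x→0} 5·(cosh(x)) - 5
Direct substitution at x = 0 gives 0.

Final answer: 0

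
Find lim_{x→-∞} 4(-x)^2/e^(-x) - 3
The quotient is an ∞/∞ indeterminate form as x → -∞.
Compare growth rates of the dominant terms (exponentials ≫ polynomials ≫ logarithms), or apply L'Hôpital's rule; the quotient → 0.
Adding the constant: 0 - 3 = -3. Limit = -3.

Final answer: -3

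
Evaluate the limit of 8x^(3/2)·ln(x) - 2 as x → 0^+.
The product is a 0·∞ indeterminate form at x → 0⁺.
Rewrite the product as 8·ln(x) / x^(-3/2) and apply L'Hôpital, or use the standard hierarchy x^(-3/2) ≫ |ln x| as x → 0⁺.
The indeterminate product → 0, so the limit = -2.

Final answer: -2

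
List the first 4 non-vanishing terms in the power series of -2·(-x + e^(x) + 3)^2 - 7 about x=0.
-7·x^4/6 - 8·x^3/3 - 8·x^2 - 39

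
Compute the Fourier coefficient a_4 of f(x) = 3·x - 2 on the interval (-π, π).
a_4 = (1/π) ∫_{-π}^{π} f(x)·cos(4x) dx.
Evaluate the integral (use parity and integration by parts as needed): a_4 = 0.

Final answer: 0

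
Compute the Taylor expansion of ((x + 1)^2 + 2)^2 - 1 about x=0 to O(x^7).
x^4 + 4·x^3 + 10·x^2 + 12·x + 8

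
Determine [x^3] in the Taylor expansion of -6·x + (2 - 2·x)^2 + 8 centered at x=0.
Expand to order 3: -6·x + (2 - 2·x)^2 + 8 = 4·x^2 - 14·x + 12 + O(x^4).
The coefficient of x^3 is 0.

Final answer: 0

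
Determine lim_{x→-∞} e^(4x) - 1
Evaluate the dominant behaviour as x → -∞; each term tends to a finite value or vanishes.
Limit = -1.

Final answer: -1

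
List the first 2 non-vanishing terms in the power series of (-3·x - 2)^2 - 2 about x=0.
12·x + 2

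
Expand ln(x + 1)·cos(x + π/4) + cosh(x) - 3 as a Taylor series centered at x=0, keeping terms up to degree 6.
x^6·(1/720 - 31·√(2)/288) + 29·√(2)·x^5/240 + x^4·(1/24 - √(2)/12) + √(2)·x^3/6 + x^2·(1/2 - 3·√(2)/4) + √(2)·x/2 - 2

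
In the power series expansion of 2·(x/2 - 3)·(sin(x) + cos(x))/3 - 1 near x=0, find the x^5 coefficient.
Expand to order 5: 2·(x/2 - 3)·(sin(x) + cos(x))/3 - 1 = -x^5/360 - 5·x^4/36 + x^3/6 + 4·x^2/3 - 5·x/3 - 3 + O(x^6).
The coefficient of x^5 is -1/360.

Final answer: -1/360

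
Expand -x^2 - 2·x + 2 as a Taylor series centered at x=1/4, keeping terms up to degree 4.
23/16 - 5·(x - 1/4)/2 - (x - 1/4)^2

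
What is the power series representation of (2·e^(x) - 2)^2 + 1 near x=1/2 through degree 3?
-8·e^(1/2) + 5 + 4·e + (-8·e^(1/2) + 8·e)·(x - 1/2) + (-36·e^(3/2) - 8·e^(5/2) - 4·e^(1/2) + 20·e + 28·e^(2))·(x - 1/2)^2/(-3·e^(1/2) - e^(3/2) + 1 + 3·e) + (-60·e^(3/2) - 16·e^(5/2) - 4·e^(1/2) + 28·e + 52·e^(2))·(x - 1/2)^3/(-9·e^(1/2) - 3·e^(3/2) + 3 + 9·e)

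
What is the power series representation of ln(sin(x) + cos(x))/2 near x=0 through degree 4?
-x^4/3 + x^3/3 - x^2/2 + x/2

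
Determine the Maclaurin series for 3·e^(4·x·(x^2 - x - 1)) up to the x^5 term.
272·x^5/5 - 88·x^4 + 28·x^3 + 12·x^2 - 12·x + 3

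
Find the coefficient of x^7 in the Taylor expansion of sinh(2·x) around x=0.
Expand to order 7: sinh(2·x) = 8·x^7/315 + 4·x^5/15 + 4·x^3/3 + 2·x + O(x^8).
The coefficient of x^7 is 8/315.

Final answer: 8/315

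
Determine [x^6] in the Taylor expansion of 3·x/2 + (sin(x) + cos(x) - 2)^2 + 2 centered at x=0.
Expand to order 6: 3·x/2 + (sin(x) + cos(x) - 2)^2 + 2 = x^6/180 + 7·x^5/30 - x^4/6 - 2·x^3/3 + 2·x^2 - x/2 + 3 + O(x^7).
The coefficient of x^6 is 1/180.

Final answer: 1/180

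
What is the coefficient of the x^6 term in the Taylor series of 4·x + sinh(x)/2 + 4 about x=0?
Expand to order 6: 4·x + sinh(x)/2 + 4 = x^5/240 + x^3/12 + 9·x/2 + 4 + O(x^7).
The coefficient of x^6 is 0.

Final answer: 0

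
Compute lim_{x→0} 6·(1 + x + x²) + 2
Direct substitution at x = 0 gives 8.

Final answer: 8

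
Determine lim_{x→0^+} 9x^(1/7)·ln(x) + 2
The product is a 0·∞ indeterminate form at x → 0⁺.
Rewrite the product as 9·ln(x) / x^(-1/7) and apply L'Hôpital, or use the standard hierarchy x^(-1/7) ≫ |ln x| as x → 0⁺.
The indeterminate product → 0, so the limit = 2.

Final answer: 2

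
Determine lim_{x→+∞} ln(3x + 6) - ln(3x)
This is an ∞ − ∞ indeterminate form.
Combine the logarithms: ln(3x+6) − ln(3x) = ln((3x+6)/(3x)) = ln(1 + 6/(3x)) → ln(1) = 0.
Limit = 0.

Final answer: 0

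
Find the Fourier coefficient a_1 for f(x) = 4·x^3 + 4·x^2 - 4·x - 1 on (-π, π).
a_1 = (1/π) ∫_{-π}^{π} f(x)·cos(1x) dx.
Evaluate the integral (use parity and integration by parts as needed): a_1 = -16.

Final answer: -16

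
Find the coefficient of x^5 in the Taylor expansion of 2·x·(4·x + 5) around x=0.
Expand to order 5: 2·x·(4·x + 5) = 8·x^2 + 10·x + O(x^6).
The coefficient of x^5 is 0.

Final answer: 0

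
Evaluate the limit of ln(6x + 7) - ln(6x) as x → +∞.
This is an ∞ − ∞ indeterminate form.
Combine the logarithms: ln(6x+7) − ln(6x) = ln((6x+7)/(6x)) = ln(1 + 7/(6x)) → ln(1) = 0.
Limit = 0.

Final answer: 0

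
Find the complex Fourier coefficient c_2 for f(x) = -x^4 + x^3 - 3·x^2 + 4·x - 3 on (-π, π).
Compute the real Fourier coefficients first: a_2 = -2·π^2, b_2 = -π^2 - 5/2.
Then c_2 = (a_2 − i·b_2)/2 = -π^2 + 5·i/4 + i·π^2/2.

Final answer: -π^2 + 5·i/4 + i·π^2/2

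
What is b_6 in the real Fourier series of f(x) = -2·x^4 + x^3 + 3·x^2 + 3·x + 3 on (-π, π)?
b_6 = (1/π) ∫_{-π}^{π} f(x)·sin(6x) dx.
Evaluate the integral (use parity and integration by parts as needed): b_6 = -π^2/3 - 17/18.

Final answer: -π^2/3 - 17/18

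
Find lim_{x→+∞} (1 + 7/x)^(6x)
As x → +∞: write (1 + 7/x)^(6x) = ((1 + 7/x)^x)^6 → (e^7)^6 = e^42.
Limit = e^(42).

Final answer: e^(42)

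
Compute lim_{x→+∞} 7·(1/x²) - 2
Evaluate the dominant behaviour as x → +∞; each term tends to a finite value or vanishes.
Limit = -2.

Final answer: -2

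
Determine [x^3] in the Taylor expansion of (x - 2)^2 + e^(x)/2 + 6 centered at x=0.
Expand to order 3: (x - 2)^2 + e^(x)/2 + 6 = x^3/12 + 5·x^2/4 - 7·x/2 + 21/2 + O(x^4).
The coefficient of x^3 is 1/12.

Final answer: 1/12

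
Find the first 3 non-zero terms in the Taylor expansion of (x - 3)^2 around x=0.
x^2 - 6·x + 9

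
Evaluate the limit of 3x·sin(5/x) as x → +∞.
As x → +∞: let u = 5/x → 0⁺; then 3·x·sin(5/x) = 3·5·sin(u)/u → 3·5·1 = 15.
Limit = 15.

Final answer: 15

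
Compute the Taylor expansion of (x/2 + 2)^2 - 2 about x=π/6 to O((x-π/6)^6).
π^2/144 + π/3 + 2 + (π/12 + 2)·(x - π/6) + (x - π/6)^2/4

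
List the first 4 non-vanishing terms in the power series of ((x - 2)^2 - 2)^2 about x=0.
-8·x^3 + 20·x^2 - 16·x + 4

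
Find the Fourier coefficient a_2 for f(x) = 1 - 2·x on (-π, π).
a_2 = (1/π) ∫_{-π}^{π} f(x)·cos(2x) dx.
Evaluate the integral (use parity and integration by parts as needed): a_2 = 0.

Final answer: 0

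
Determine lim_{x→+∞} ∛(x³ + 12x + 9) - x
This is an ∞ − ∞ indeterminate form.
Multiply by (A² + AB + B²)/(A² + AB + B²) where A = ∛(x³+12x + 9), B = x to use A³ − B³ = (A−B)(A²+AB+B²); the x³ terms cancel, leaving (12x + 9)/(A²+AB+B²) with denominator ~ 3x², so the limit is 0.
Limit = 0.

Final answer: 0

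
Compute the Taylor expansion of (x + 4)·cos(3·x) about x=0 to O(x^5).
27·x^4/2 - 9·x^3/2 - 18·x^2 + x + 4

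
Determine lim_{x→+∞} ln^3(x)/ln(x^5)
This is an ∞/∞ indeterminate form as x → +∞.
Write ln(x^5) = 5·ln(x), reducing the quotient to ln^2(x)/5 → ∞.
Limit = ∞.

Final answer: ∞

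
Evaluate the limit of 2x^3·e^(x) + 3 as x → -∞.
The product is a 0·∞ indeterminate form at x → -∞.
Rewrite the product as 2x^3 / e^(-x) (an ∞/∞ form) and apply L'Hôpital, or use the standard hierarchy e^(|x|) ≫ |x^3| as x → -∞.
The indeterminate product → 0, so the limit = 3.

Final answer: 3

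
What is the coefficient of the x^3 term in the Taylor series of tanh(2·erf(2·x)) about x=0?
Expand to order 3: tanh(2·erf(2·x)) = x^3·(-512/(3·π^(3/2)) - 32/(3·√(π))) + 8·x/√(π) + O(x^4).
The coefficient of x^3 is -512/(3·π^(3/2)) - 32/(3·√(π)).

Final answer: -512/(3·π^(3/2)) - 32/(3·√(π))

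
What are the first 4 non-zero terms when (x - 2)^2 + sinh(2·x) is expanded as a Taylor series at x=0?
4·x^3/3 + x^2 - 2·x + 4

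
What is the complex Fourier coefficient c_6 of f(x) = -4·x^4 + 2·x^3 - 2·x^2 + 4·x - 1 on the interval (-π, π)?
Compute the real Fourier coefficients first: a_6 = -8·π^2/9 - 2/27, b_6 = -2·π^2/3 - 11/9.
Then c_6 = (a_6 − i·b_6)/2 = -4·π^2/9 - 1/27 + 11·i/18 + i·π^2/3.

Final answer: -4·π^2/9 - 1/27 + 11·i/18 + i·π^2/3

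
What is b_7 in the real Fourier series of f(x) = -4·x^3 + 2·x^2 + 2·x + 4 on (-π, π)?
b_7 = (1/π) ∫_{-π}^{π} f(x)·sin(7x) dx.
Evaluate the integral (use parity and integration by parts as needed): b_7 = 244/343 - 8·π^2/7.

Final answer: 244/343 - 8·π^2/7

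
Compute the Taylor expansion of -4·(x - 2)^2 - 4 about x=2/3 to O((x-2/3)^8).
-100/9 + 32·(x - 2/3)/3 - 4·(x - 2/3)^2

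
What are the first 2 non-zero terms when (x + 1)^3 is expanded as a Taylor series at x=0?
3·x + 1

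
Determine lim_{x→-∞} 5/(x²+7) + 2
Evaluate the dominant behaviour as x → -∞; each term tends to a finite value or vanishes.
Limit = 2.

Final answer: 2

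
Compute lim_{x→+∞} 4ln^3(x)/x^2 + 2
The quotient is an ∞/∞ indeterminate form as x → +∞.
The polynomial denominator x^2 dominates the logarithmic numerator (any positive power of x ≫ ln^3(x) as x → ∞), so the quotient → 0.
Adding the constant: 0 + 2 = 2. Limit = 2.

Final answer: 2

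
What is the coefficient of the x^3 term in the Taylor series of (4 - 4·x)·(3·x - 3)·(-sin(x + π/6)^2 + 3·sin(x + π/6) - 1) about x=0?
Expand to order 3: (4 - 4·x)·(3·x - 3)·(-sin(x + π/6)^2 + 3·sin(x + π/6) - 1) = x^3·(-30 - 13·√(3)) + x^2·(12 + 24·√(3)) + x·(6 - 12·√(3)) - 3 + O(x^4).
The coefficient of x^3 is -30 - 13·√(3).

Final answer: -30 - 13·√(3)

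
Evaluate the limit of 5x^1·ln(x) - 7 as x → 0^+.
The product is a 0·∞ indeterminate form at x → 0⁺.
Rewrite the product as 5·ln(x) / x^(-1) and apply L'Hôpital, or use the standard hierarchy x^(-1) ≫ |ln x| as x → 0⁺.
The indeterminate product → 0, so the limit = -7.

Final answer: -7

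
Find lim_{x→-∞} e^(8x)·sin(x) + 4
Evaluate the dominant behaviour as x → -∞; each term tends to a finite value or vanishes.
Limit = 4.

Final answer: 4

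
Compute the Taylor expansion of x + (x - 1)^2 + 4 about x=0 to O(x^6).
x^2 - x + 5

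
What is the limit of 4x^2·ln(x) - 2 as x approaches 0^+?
The product is a 0·∞ indeterminate form at x → 0⁺.
Rewrite the product as 4·ln(x) / x^(-2) and apply L'Hôpital, or use the standard hierarchy x^(-2) ≫ |ln x| as x → 0⁺.
The indeterminate product → 0, so the limit = -2.

Final answer: -2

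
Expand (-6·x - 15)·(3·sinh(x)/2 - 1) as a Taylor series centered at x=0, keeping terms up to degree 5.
-3·x^5/16 - 3·x^4/2 - 15·x^3/4 - 9·x^2 - 33·x/2 + 15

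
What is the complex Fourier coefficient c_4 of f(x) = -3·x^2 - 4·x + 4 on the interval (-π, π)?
Compute the real Fourier coefficients first: a_4 = -3/4, b_4 = 2.
Then c_4 = (a_4 − i·b_4)/2 = -3/8 - i.

Final answer: -3/8 - i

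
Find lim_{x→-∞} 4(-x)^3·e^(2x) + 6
The product is a 0·∞ indeterminate form at x → -∞.
Rewrite the product as 4(-x)^3 / e^(-2x) (an ∞/∞ form) and apply L'Hôpital, or use the standard hierarchy e^(2|x|) ≫ |(-x)^3| as x → -∞.
The indeterminate product → 0, so the limit = 6.

Final answer: 6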